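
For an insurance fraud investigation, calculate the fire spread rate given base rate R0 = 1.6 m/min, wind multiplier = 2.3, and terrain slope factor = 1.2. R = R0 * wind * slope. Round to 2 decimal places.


Fire spread rate calculation:
R = R0 * wind_factor * slope_factor
= 1.6 * 2.3 * 1.2
= 3.68 * 1.2
= 4.42 m/min

4.42


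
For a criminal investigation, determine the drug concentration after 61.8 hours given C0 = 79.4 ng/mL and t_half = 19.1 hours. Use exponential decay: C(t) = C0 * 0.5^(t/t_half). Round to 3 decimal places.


Drug concentration decay:
Number of half-lives = t / t_half = 61.8 / 19.1 = 3.235602
Decay factor = 0.5^3.235602 = 0.10616632
C(t) = 79.4 * 0.10616632 = 8.430 ng/mL

8.430


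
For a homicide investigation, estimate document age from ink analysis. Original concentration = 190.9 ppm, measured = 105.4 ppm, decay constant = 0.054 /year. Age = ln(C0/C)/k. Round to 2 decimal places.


Document age estimation:
C0/C = 190.9 / 105.4 = 1.811195
ln(C0/C) = 0.593987
t = 0.593987 / 0.054 = 11.00 years

11.00


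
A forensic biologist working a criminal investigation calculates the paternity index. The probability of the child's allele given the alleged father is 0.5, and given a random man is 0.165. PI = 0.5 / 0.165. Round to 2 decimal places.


Paternity Index calculation:
PI = P(allele|father) / P(allele|random)
PI = 0.5 / 0.165
PI = 3.03

3.03


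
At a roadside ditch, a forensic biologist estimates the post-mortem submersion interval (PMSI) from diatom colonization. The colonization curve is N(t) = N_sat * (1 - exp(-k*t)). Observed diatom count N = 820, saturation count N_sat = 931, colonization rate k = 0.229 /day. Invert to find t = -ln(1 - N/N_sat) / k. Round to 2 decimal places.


PMSI from diatom colonization curve:
N / N_sat = 820 / 931 = 0.880773
1 - N/N_sat = 0.119227
ln(1 - N/N_sat) = -2.126726
t = -ln(1 - N/N_sat) / k = -(-2.126726) / 0.229 = 9.29 days

9.29


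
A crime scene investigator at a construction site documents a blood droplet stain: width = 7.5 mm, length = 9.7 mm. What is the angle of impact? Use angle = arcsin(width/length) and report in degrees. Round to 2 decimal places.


Blood spatter impact angle calculation:
width / length = 7.5 / 9.7 = 0.773196
angle = arcsin(0.773196)
angle = 50.64 degrees

50.64


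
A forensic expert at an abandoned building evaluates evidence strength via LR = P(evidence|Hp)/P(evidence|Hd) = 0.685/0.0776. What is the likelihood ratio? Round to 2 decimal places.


Likelihood ratio calculation:
LR = P(E|Hp) / P(E|Hd)
LR = 0.685 / 0.0776
LR = 8.83

8.83


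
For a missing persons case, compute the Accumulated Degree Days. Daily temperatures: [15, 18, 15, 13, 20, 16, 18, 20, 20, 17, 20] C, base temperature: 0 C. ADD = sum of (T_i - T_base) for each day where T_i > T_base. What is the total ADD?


Computing ADD day by day:
Day 1: max(0, 15 - 0) = 15
Day 2: max(0, 18 - 0) = 18
Day 3: max(0, 15 - 0) = 15
Day 4: max(0, 13 - 0) = 13
Day 5: max(0, 20 - 0) = 20
Day 6: max(0, 16 - 0) = 16
Day 7: max(0, 18 - 0) = 18
Day 8: max(0, 20 - 0) = 20
Day 9: max(0, 20 - 0) = 20
Day 10: max(0, 17 - 0) = 17
Day 11: max(0, 20 - 0) = 20
Total ADD = 192

192


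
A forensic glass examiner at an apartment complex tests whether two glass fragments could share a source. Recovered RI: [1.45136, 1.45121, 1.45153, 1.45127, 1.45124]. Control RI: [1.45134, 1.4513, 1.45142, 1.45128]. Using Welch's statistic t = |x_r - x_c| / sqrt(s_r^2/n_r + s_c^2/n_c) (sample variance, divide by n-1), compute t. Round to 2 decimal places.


Welch's t-criterion for glass RI comparison:
Recovered mean = sum / n_r = 7.25661 / 5 = 1.451322
Control mean = sum / n_c = 5.80534 / 4 = 1.451335
Recovered sample variance s_r^2 = 1.667e-08
Control sample variance s_c^2 = 3.83333e-09
Welch SE (unpooled) = sqrt(s_r^2/n_r + s_c^2/n_c) = sqrt(3.334e-09 + 9.58333e-10) = sqrt(4.29233e-09) = 6.55159e-05
|mean_r - mean_c| = 1.3e-05
t = 1.3e-05 / 6.55159e-05 = 0.20

0.20


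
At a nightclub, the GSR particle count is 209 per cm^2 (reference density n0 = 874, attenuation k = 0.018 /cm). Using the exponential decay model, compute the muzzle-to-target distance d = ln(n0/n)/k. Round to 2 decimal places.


GSR distance calculation:
n0/n = 874 / 209 = 4.181818
ln(n0/n) = 1.430746
d = 1.430746 / 0.018 = 79.49 cm

79.49


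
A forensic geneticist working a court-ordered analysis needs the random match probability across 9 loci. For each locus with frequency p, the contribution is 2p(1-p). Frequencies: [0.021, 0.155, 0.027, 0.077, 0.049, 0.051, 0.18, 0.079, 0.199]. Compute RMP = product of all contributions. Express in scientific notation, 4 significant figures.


Computing RMP for 9 loci:
Locus 1: 2 * 0.021 * 0.979 = 0.041118
Locus 2: 2 * 0.155 * 0.845 = 0.26195
Locus 3: 2 * 0.027 * 0.973 = 0.052542
Locus 4: 2 * 0.077 * 0.923 = 0.142142
Locus 5: 2 * 0.049 * 0.951 = 0.093198
Locus 6: 2 * 0.051 * 0.949 = 0.096798
Locus 7: 2 * 0.18 * 0.82 = 0.2952
Locus 8: 2 * 0.079 * 0.921 = 0.145518
Locus 9: 2 * 0.199 * 0.801 = 0.318798
RMP = 9.938e-09

9.938e-09


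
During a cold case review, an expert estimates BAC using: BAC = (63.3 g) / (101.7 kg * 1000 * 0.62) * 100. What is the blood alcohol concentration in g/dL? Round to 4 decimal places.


Applying the Widmark formula:
BAC = (dose_g / (body_wt * 1000 * r)) * 100
Denominator = 101.7 * 1000 * 0.62 = 63054
BAC = (63.3 / 63054) * 100
BAC = 0.1004 g/dL

0.1004


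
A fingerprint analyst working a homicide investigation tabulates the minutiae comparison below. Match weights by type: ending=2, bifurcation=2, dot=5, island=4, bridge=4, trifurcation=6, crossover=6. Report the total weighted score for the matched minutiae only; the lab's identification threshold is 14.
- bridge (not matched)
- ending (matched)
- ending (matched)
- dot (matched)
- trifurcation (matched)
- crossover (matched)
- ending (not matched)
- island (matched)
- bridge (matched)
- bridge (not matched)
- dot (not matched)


Weighted minutiae match score:
  bridge: not matched, +0
  ending: matched, +2 (running total 2)
  ending: matched, +2 (running total 4)
  dot: matched, +5 (running total 9)
  trifurcation: matched, +6 (running total 15)
  crossover: matched, +6 (running total 21)
  ending: not matched, +0
  island: matched, +4 (running total 25)
  bridge: matched, +4 (running total 29)
  bridge: not matched, +0
  dot: not matched, +0
Total score = 29
Threshold = 14; verdict = identification

29


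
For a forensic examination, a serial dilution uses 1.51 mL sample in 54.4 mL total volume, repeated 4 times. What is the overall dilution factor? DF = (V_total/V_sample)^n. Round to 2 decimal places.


Dilution factor calculation:
Single dilution = V_total / V_sample = 54.4 / 1.51 ≈ 36.02649
Number of dilutions = 4
Total DF = (54.4 / 1.51)^4 (full precision, rounded at the end) = 1684565.14

1684565.14


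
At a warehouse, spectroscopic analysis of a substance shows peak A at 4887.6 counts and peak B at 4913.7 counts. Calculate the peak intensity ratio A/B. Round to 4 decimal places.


Spectral peak ratio:
Peak A = 4887.6 counts
Peak B = 4913.7 counts
Ratio = 4887.6 / 4913.7 = 0.9947

0.9947


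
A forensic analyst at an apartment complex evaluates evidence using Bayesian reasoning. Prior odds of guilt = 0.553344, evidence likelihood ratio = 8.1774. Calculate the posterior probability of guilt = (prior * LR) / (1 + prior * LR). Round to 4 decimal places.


Bayesian evidence evaluation:
Posterior odds = prior_odds * LR = 0.553344 * 8.1774 = 4.524915
Posterior probability = posterior_odds / (1 + posterior_odds)
= 4.524915 / (1 + 4.524915)
= 4.524915 / 5.524915
= 0.8190

0.8190


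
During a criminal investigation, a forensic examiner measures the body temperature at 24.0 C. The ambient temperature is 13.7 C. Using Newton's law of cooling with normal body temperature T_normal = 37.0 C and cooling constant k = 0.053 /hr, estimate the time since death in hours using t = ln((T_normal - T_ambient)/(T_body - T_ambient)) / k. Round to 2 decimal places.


Using Newton's law of cooling:
t = ln((T_normal - T_ambient) / (T_body - T_ambient)) / k
T_normal - T_ambient = 23.3
T_body - T_ambient = 10.3
Ratio = 2.262136
ln(ratio) = 0.816309
t = 0.816309 / 0.053 = 15.40 hours

15.40


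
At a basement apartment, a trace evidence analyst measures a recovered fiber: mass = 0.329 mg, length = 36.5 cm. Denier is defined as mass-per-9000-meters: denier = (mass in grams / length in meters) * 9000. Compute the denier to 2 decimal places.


Denier calculation:
Mass in grams = 0.329 mg / 1000 = 0.000329 g
Length in meters = 36.5 cm / 100 = 0.365 m
Linear density = mass / length = 0.000329 / 0.365 = 0.00090137 g/m
Denier = (g/m) * 9000 = 0.00090137 * 9000 = 8.11

8.11


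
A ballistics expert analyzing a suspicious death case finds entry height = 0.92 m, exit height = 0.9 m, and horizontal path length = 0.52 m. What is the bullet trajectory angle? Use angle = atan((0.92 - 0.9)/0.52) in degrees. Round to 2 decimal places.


Bullet trajectory angle:
Height difference = 0.92 - 0.9 = 0.02 m
angle = atan(0.02 / 0.52)
angle = atan(0.038462)
angle = 2.20 degrees

2.20


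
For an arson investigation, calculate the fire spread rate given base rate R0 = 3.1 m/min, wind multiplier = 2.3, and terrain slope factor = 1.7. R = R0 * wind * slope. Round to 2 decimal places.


Fire spread rate calculation:
R = R0 * wind_factor * slope_factor
= 3.1 * 2.3 * 1.7
= 7.13 * 1.7
= 12.12 m/min

12.12


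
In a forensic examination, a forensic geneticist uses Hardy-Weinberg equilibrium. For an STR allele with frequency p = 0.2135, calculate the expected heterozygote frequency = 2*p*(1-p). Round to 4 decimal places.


Hardy-Weinberg heterozygote frequency:
q = 1 - p = 1 - 0.2135 = 0.7865
2pq = 2 * 0.2135 * 0.7865 = 0.3358

0.3358


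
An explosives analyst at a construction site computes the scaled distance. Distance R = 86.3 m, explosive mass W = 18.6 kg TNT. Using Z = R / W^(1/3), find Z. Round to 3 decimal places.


Scaled distance calculation:
W^(1/3) = 18.6^(1/3) = 2.649543
Z = R / W^(1/3) = 86.3 / 2.649543
Z = 32.572 m/kg^(1/3)

32.572


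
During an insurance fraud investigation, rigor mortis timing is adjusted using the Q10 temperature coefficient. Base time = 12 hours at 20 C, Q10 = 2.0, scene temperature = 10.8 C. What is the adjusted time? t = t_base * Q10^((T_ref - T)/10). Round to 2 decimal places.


Rigor mortis time adjustment:
Exponent = (T_ref - T_actual) / 10 = (20 - 10.8) / 10 = 0.92
Q10 factor = 2.0^0.92 = 1.89212
t_adjusted = 12 * 1.89212 = 22.71 hours

22.71


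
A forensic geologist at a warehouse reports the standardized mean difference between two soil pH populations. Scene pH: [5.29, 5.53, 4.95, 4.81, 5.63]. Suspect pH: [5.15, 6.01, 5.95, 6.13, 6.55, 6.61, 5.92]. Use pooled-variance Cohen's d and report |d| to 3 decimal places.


Pooled-variance Cohen's d for soil pH comparison:
Scene mean = 26.21 / 5 = 5.242
Suspect mean = 42.32 / 7 = 6.045714
Scene sample variance s_s^2 = 0.12692
Suspect sample variance s_c^2 = 0.234729
Pooled variance = ((n_s-1)*s_s^2 + (n_c-1)*s_c^2) / (n_s + n_c - 2) = 0.191605
Pooled SD = sqrt(0.191605) = 0.437727
Mean difference = -0.803714
|d| = |-0.803714| / 0.437727 = 1.836

1.836


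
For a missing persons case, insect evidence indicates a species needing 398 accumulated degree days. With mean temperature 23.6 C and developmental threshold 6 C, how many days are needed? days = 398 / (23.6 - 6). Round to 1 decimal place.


Insect development time:
Effective temperature = avg_temp - T_base = 23.6 - 6 = 17.6 C
Days = ADD / effective_temp = 398 / 17.6 = 22.6 days

22.6


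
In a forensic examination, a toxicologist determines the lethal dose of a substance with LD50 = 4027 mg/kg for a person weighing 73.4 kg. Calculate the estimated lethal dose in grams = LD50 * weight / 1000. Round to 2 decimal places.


Lethal dose calculation:
Lethal dose = LD50 * body_weight / 1000
= 4027 * 73.4 / 1000
= 295581.8 / 1000
= 295.58 g

295.58


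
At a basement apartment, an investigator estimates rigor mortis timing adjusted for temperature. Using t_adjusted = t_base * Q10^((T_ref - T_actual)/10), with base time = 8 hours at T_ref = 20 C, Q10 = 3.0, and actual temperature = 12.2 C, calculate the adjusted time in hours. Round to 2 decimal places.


Rigor mortis time adjustment:
Exponent = (T_ref - T_actual) / 10 = (20 - 12.2) / 10 = 0.78
Q10 factor = 3.0^0.78 = 2.35589
t_adjusted = 8 * 2.35589 = 18.85 hours

18.85


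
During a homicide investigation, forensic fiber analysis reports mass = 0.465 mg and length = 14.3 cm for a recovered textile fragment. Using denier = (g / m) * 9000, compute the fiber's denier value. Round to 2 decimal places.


Denier calculation:
Mass in grams = 0.465 mg / 1000 = 0.000465 g
Length in meters = 14.3 cm / 100 = 0.143 m
Linear density = mass / length = 0.000465 / 0.143 = 0.00325175 g/m
Denier = (g/m) * 9000 = 0.00325175 * 9000 = 29.27

29.27


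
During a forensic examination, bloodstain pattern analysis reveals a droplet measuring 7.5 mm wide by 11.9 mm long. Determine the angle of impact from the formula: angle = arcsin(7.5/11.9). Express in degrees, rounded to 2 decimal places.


Blood spatter impact angle calculation:
width / length = 7.5 / 11.9 = 0.630252
angle = arcsin(0.630252)
angle = 39.07 degrees

39.07


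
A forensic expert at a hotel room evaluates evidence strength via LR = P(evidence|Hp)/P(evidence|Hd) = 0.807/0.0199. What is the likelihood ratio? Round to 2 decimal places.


Likelihood ratio calculation:
LR = P(E|Hp) / P(E|Hd)
LR = 0.807 / 0.0199
LR = 40.55

40.55


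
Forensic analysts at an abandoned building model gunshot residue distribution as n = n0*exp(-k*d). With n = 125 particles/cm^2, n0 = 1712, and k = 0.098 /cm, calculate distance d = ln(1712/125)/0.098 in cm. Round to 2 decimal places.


GSR distance calculation:
n0/n = 1712 / 125 = 13.696
ln(n0/n) = 2.617104
d = 2.617104 / 0.098 = 26.71 cm

26.71


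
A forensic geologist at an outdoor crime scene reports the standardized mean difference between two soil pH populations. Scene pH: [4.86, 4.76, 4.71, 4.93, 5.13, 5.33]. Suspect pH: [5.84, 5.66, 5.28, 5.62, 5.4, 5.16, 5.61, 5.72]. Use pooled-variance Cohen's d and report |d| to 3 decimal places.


Pooled-variance Cohen's d for soil pH comparison:
Scene mean = 29.72 / 6 = 4.953333
Suspect mean = 44.29 / 8 = 5.53625
Scene sample variance s_s^2 = 0.055787
Suspect sample variance s_c^2 = 0.054227
Pooled variance = ((n_s-1)*s_s^2 + (n_c-1)*s_c^2) / (n_s + n_c - 2) = 0.054877
Pooled SD = sqrt(0.054877) = 0.234258
Mean difference = -0.582917
|d| = |-0.582917| / 0.234258 = 2.488

2.488


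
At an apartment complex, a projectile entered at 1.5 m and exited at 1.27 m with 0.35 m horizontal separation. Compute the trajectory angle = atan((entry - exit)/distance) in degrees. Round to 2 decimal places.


Bullet trajectory angle:
Height difference = 1.5 - 1.27 = 0.23 m
angle = atan(0.23 / 0.35)
angle = atan(0.657143)
angle = 33.31 degrees

33.31


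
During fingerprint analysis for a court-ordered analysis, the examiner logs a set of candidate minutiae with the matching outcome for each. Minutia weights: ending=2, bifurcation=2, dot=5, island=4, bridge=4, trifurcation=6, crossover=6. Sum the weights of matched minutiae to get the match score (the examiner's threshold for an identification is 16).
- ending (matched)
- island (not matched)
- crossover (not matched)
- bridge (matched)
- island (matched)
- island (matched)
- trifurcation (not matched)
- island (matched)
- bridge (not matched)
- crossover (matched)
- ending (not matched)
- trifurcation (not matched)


Weighted minutiae match score:
  ending: matched, +2 (running total 2)
  island: not matched, +0
  crossover: not matched, +0
  bridge: matched, +4 (running total 6)
  island: matched, +4 (running total 10)
  island: matched, +4 (running total 14)
  trifurcation: not matched, +0
  island: matched, +4 (running total 18)
  bridge: not matched, +0
  crossover: matched, +6 (running total 24)
  ending: not matched, +0
  trifurcation: not matched, +0
Total score = 24
Threshold = 16; verdict = identification

24


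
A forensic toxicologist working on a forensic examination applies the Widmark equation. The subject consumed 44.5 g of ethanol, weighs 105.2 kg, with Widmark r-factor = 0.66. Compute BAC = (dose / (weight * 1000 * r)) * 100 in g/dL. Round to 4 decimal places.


Applying the Widmark formula:
BAC = (dose_g / (body_wt * 1000 * r)) * 100
Denominator = 105.2 * 1000 * 0.66 = 69432
BAC = (44.5 / 69432) * 100
BAC = 0.0641 g/dL

0.0641


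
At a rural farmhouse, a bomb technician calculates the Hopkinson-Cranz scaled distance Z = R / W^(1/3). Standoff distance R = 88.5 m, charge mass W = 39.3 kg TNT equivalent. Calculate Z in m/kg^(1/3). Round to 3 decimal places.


Scaled distance calculation:
W^(1/3) = 39.3^(1/3) = 3.399885
Z = R / W^(1/3) = 88.5 / 3.399885
Z = 26.030 m/kg^(1/3)

26.030


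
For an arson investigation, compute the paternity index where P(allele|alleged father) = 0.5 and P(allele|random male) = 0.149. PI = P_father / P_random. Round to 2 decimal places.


Paternity Index calculation:
PI = P(allele|father) / P(allele|random)
PI = 0.5 / 0.149
PI = 3.36

3.36


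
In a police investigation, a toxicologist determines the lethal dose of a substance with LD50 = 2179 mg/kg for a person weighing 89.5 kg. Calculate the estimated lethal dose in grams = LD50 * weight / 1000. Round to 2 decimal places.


Lethal dose calculation:
Lethal dose = LD50 * body_weight / 1000
= 2179 * 89.5 / 1000
= 195020.5 / 1000
= 195.02 g

195.02


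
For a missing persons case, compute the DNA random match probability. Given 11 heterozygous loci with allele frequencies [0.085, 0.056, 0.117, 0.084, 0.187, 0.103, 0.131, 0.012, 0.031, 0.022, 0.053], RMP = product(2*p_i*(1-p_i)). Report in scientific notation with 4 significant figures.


Computing RMP for 11 loci:
Locus 1: 2 * 0.085 * 0.915 = 0.15555
Locus 2: 2 * 0.056 * 0.944 = 0.105728
Locus 3: 2 * 0.117 * 0.883 = 0.206622
Locus 4: 2 * 0.084 * 0.916 = 0.153888
Locus 5: 2 * 0.187 * 0.813 = 0.304062
Locus 6: 2 * 0.103 * 0.897 = 0.184782
Locus 7: 2 * 0.131 * 0.869 = 0.227678
Locus 8: 2 * 0.012 * 0.988 = 0.023712
Locus 9: 2 * 0.031 * 0.969 = 0.060078
Locus 10: 2 * 0.022 * 0.978 = 0.043032
Locus 11: 2 * 0.053 * 0.947 = 0.100382
RMP = 4.116e-11

4.116e-11


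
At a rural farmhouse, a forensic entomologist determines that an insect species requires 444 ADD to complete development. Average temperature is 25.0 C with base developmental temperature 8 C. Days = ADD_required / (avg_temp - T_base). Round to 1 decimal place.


Insect development time:
Effective temperature = avg_temp - T_base = 25.0 - 8 = 17.0 C
Days = ADD / effective_temp = 444 / 17.0 = 26.1 days

26.1


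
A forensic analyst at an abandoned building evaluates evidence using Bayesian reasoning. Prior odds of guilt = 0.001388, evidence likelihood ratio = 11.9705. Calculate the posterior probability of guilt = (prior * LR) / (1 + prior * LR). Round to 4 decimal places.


Bayesian evidence evaluation:
Posterior odds = prior_odds * LR = 0.001388 * 11.9705 = 0.01661505
Posterior probability = posterior_odds / (1 + posterior_odds)
= 0.01661505 / (1 + 0.01661505)
= 0.01661505 / 1.01661505
= 0.0163

0.0163


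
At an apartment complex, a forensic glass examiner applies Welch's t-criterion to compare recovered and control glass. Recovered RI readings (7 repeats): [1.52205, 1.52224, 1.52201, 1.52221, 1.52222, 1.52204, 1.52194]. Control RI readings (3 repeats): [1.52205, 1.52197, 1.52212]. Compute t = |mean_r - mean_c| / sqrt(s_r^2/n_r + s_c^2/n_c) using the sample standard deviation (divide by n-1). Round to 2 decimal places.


Welch's t-criterion for glass RI comparison:
Recovered mean = sum / n_r = 10.65471 / 7 = 1.5221014
Control mean = sum / n_c = 4.56614 / 3 = 1.5220467
Recovered sample variance s_r^2 = 1.43143e-08
Control sample variance s_c^2 = 5.63333e-09
Welch SE (unpooled) = sqrt(s_r^2/n_r + s_c^2/n_c) = sqrt(2.0449e-09 + 1.87778e-09) = sqrt(3.92268e-09) = 6.26313e-05
|mean_r - mean_c| = 5.47619e-05
t = 5.47619e-05 / 6.26313e-05 = 0.87

0.87


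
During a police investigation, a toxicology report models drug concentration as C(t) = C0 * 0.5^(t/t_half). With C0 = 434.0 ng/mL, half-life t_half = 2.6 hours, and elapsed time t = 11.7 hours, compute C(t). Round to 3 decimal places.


Drug concentration decay:
Number of half-lives = t / t_half = 11.7 / 2.6 = 4.5
Decay factor = 0.5^4.5 = 0.04419417
C(t) = 434.0 * 0.04419417 = 19.180 ng/mL

19.180


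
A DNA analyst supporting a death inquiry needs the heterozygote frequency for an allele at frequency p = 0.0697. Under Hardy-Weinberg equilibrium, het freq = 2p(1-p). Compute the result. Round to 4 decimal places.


Hardy-Weinberg heterozygote frequency:
q = 1 - p = 1 - 0.0697 = 0.9303
2pq = 2 * 0.0697 * 0.9303 = 0.1297

0.1297


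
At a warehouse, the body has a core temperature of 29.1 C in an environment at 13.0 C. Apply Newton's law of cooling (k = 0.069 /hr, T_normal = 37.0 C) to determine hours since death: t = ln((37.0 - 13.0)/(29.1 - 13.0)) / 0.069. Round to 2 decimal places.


Using Newton's law of cooling:
t = ln((T_normal - T_ambient) / (T_body - T_ambient)) / k
T_normal - T_ambient = 24.0
T_body - T_ambient = 16.1
Ratio = 1.490683
ln(ratio) = 0.399234
t = 0.399234 / 0.069 = 5.79 hours

5.79


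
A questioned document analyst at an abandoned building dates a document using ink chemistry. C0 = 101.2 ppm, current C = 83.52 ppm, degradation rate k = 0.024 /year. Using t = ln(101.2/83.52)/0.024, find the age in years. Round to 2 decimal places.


Document age estimation:
C0/C = 101.2 / 83.52 = 1.211686
ln(C0/C) = 0.192013
t = 0.192013 / 0.024 = 8.00 years

8.00


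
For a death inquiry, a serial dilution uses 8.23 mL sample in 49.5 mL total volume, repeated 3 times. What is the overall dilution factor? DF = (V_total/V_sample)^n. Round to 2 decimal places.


Dilution factor calculation:
Single dilution = V_total / V_sample = 49.5 / 8.23 ≈ 6.014581
Number of dilutions = 3
Total DF = (49.5 / 8.23)^3 (full precision, rounded at the end) = 217.58

217.58


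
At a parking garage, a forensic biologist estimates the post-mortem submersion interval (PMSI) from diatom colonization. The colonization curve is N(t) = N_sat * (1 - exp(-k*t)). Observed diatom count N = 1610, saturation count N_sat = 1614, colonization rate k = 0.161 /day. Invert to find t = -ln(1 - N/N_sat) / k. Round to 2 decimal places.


PMSI from diatom colonization curve:
N / N_sat = 1610 / 1614 = 0.997522
1 - N/N_sat = 0.002478
ln(1 - N/N_sat) = -6.000303
t = -ln(1 - N/N_sat) / k = -(-6.000303) / 0.161 = 37.27 days

37.27


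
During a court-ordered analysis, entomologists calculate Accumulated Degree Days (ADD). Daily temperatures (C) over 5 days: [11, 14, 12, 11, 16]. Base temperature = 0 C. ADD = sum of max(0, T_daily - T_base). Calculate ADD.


Computing ADD day by day:
Day 1: max(0, 11 - 0) = 11
Day 2: max(0, 14 - 0) = 14
Day 3: max(0, 12 - 0) = 12
Day 4: max(0, 11 - 0) = 11
Day 5: max(0, 16 - 0) = 16
Total ADD = 64

64


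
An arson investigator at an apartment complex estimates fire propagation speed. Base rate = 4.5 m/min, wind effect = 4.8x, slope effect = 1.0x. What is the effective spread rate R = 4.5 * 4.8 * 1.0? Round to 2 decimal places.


Fire spread rate calculation:
R = R0 * wind_factor * slope_factor
= 4.5 * 4.8 * 1.0
= 21.6 * 1.0
= 21.60 m/min

21.60


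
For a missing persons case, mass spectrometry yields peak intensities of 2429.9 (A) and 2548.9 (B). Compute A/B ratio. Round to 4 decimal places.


Spectral peak ratio:
Peak A = 2429.9 counts
Peak B = 2548.9 counts
Ratio = 2429.9 / 2548.9 = 0.9533

0.9533


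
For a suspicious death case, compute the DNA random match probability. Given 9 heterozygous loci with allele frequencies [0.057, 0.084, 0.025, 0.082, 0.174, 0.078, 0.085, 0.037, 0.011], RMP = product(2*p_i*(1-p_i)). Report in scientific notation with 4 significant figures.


Computing RMP for 9 loci:
Locus 1: 2 * 0.057 * 0.943 = 0.107502
Locus 2: 2 * 0.084 * 0.916 = 0.153888
Locus 3: 2 * 0.025 * 0.975 = 0.04875
Locus 4: 2 * 0.082 * 0.918 = 0.150552
Locus 5: 2 * 0.174 * 0.826 = 0.287448
Locus 6: 2 * 0.078 * 0.922 = 0.143832
Locus 7: 2 * 0.085 * 0.915 = 0.15555
Locus 8: 2 * 0.037 * 0.963 = 0.071262
Locus 9: 2 * 0.011 * 0.989 = 0.021758
RMP = 1.211e-09

1.211e-09


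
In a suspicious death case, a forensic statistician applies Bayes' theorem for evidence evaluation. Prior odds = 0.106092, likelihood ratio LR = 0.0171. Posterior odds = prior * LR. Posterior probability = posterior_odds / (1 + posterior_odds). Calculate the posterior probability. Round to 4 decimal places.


Bayesian evidence evaluation:
Posterior odds = prior_odds * LR = 0.106092 * 0.0171 = 0.001814173
Posterior probability = posterior_odds / (1 + posterior_odds)
= 0.001814173 / (1 + 0.001814173)
= 0.001814173 / 1.001814173
= 0.0018

0.0018


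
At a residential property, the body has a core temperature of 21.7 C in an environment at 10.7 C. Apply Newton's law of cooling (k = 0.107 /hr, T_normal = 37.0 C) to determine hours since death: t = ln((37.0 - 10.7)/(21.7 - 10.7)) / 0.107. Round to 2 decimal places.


Using Newton's law of cooling:
t = ln((T_normal - T_ambient) / (T_body - T_ambient)) / k
T_normal - T_ambient = 26.3
T_body - T_ambient = 11.0
Ratio = 2.390909
ln(ratio) = 0.871674
t = 0.871674 / 0.107 = 8.15 hours

8.15


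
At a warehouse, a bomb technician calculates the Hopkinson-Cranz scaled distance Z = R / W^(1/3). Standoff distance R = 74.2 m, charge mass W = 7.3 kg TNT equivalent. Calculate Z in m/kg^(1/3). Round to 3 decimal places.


Scaled distance calculation:
W^(1/3) = 7.3^(1/3) = 1.939877
Z = R / W^(1/3) = 74.2 / 1.939877
Z = 38.250 m/kg^(1/3)

38.250


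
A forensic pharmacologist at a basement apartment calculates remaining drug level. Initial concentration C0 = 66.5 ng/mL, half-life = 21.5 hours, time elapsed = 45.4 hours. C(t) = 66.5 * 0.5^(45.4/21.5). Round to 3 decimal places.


Drug concentration decay:
Number of half-lives = t / t_half = 45.4 / 21.5 = 2.111628
Decay factor = 0.5^2.111628 = 0.23138576
C(t) = 66.5 * 0.23138576 = 15.387 ng/mL

15.387


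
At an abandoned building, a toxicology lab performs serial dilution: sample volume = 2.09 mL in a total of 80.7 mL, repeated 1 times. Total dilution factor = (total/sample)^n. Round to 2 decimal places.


Dilution factor calculation:
Single dilution = V_total / V_sample = 80.7 / 2.09 ≈ 38.61244
Number of dilutions = 1
Total DF = (80.7 / 2.09)^1 (full precision, rounded at the end) = 38.61

38.61


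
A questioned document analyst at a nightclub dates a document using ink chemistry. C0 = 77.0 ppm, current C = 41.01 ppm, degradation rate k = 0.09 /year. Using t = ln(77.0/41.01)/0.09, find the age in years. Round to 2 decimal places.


Document age estimation:
C0/C = 77.0 / 41.01 = 1.877591
ln(C0/C) = 0.62999
t = 0.62999 / 0.09 = 7.00 years

7.00


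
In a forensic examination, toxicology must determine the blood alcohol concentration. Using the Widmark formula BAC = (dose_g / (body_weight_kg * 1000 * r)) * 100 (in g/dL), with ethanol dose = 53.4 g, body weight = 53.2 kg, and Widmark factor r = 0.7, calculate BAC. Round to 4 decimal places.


Applying the Widmark formula:
BAC = (dose_g / (body_wt * 1000 * r)) * 100
Denominator = 53.2 * 1000 * 0.7 = 37240
BAC = (53.4 / 37240) * 100
BAC = 0.1434 g/dL

0.1434


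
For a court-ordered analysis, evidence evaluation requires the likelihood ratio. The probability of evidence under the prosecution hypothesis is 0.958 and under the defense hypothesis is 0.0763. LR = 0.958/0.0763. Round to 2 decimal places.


Likelihood ratio calculation:
LR = P(E|Hp) / P(E|Hd)
LR = 0.958 / 0.0763
LR = 12.56

12.56


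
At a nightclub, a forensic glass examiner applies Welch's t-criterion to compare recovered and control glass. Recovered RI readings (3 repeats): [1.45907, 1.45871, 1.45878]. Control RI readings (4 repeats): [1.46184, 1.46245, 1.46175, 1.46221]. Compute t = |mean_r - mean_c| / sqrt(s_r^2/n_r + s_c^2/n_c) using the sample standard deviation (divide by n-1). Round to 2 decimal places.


Welch's t-criterion for glass RI comparison:
Recovered mean = sum / n_r = 4.37656 / 3 = 1.4588533
Control mean = sum / n_c = 5.84825 / 4 = 1.4620625
Recovered sample variance s_r^2 = 3.64333e-08
Control sample variance s_c^2 = 1.06358e-07
Welch SE (unpooled) = sqrt(s_r^2/n_r + s_c^2/n_c) = sqrt(1.21444e-08 + 2.65896e-08) = sqrt(3.8734e-08) = 0.00019681
|mean_r - mean_c| = 0.00320917
t = 0.00320917 / 0.00019681 = 16.31

16.31


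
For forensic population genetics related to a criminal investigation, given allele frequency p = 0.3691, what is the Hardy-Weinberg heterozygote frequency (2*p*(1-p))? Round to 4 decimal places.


Hardy-Weinberg heterozygote frequency:
q = 1 - p = 1 - 0.3691 = 0.6309
2pq = 2 * 0.3691 * 0.6309 = 0.4657

0.4657


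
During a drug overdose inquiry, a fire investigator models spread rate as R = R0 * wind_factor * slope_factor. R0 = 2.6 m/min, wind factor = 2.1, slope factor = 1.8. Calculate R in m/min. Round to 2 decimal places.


Fire spread rate calculation:
R = R0 * wind_factor * slope_factor
= 2.6 * 2.1 * 1.8
= 5.46 * 1.8
= 9.83 m/min

9.83


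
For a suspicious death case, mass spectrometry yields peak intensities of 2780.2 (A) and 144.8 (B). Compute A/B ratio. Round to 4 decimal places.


Spectral peak ratio:
Peak A = 2780.2 counts
Peak B = 144.8 counts
Ratio = 2780.2 / 144.8 = 19.2003

19.2003


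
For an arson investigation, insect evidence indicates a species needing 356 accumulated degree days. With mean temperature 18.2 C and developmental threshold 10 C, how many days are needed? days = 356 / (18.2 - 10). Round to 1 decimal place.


Insect development time:
Effective temperature = avg_temp - T_base = 18.2 - 10 = 8.2 C
Days = ADD / effective_temp = 356 / 8.2 = 43.4 days

43.4


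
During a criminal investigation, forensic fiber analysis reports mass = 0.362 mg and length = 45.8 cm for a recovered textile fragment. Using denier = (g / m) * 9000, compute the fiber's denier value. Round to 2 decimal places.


Denier calculation:
Mass in grams = 0.362 mg / 1000 = 0.000362 g
Length in meters = 45.8 cm / 100 = 0.458 m
Linear density = mass / length = 0.000362 / 0.458 = 0.00079039 g/m
Denier = (g/m) * 9000 = 0.00079039 * 9000 = 7.11

7.11


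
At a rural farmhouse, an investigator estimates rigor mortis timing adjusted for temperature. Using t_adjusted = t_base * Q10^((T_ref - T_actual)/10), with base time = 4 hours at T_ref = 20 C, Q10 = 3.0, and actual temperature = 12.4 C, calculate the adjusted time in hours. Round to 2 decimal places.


Rigor mortis time adjustment:
Exponent = (T_ref - T_actual) / 10 = (20 - 12.4) / 10 = 0.76
Q10 factor = 3.0^0.76 = 2.30469
t_adjusted = 4 * 2.30469 = 9.22 hours

9.22


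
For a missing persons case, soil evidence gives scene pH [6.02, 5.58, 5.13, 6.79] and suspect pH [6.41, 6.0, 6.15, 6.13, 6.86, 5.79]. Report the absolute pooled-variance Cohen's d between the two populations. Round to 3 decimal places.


Pooled-variance Cohen's d for soil pH comparison:
Scene mean = 23.52 / 4 = 5.88
Suspect mean = 37.34 / 6 = 6.223333
Scene sample variance s_s^2 = 0.500067
Suspect sample variance s_c^2 = 0.138387
Pooled variance = ((n_s-1)*s_s^2 + (n_c-1)*s_c^2) / (n_s + n_c - 2) = 0.274017
Pooled SD = sqrt(0.274017) = 0.523466
Mean difference = -0.343333
|d| = |-0.343333| / 0.523466 = 0.656

0.656


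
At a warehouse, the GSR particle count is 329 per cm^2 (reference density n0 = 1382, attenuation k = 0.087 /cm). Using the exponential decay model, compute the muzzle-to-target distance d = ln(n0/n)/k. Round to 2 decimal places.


GSR distance calculation:
n0/n = 1382 / 329 = 4.200608
ln(n0/n) = 1.435229
d = 1.435229 / 0.087 = 16.50 cm

16.50


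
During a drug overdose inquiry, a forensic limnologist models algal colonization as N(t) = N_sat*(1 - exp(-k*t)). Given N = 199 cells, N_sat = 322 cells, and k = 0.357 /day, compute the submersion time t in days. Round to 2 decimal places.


PMSI from diatom colonization curve:
N / N_sat = 199 / 322 = 0.618012
1 - N/N_sat = 0.381988
ln(1 - N/N_sat) = -0.962366
t = -ln(1 - N/N_sat) / k = -(-0.962366) / 0.357 = 2.70 days

2.70


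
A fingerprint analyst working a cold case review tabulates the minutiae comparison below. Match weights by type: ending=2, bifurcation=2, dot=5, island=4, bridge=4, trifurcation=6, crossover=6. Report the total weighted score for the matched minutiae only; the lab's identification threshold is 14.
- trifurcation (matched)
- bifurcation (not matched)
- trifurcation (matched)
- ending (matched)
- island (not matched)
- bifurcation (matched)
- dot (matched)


Weighted minutiae match score:
  trifurcation: matched, +6 (running total 6)
  bifurcation: not matched, +0
  trifurcation: matched, +6 (running total 12)
  ending: matched, +2 (running total 14)
  island: not matched, +0
  bifurcation: matched, +2 (running total 16)
  dot: matched, +5 (running total 21)
Total score = 21
Threshold = 14; verdict = identification

21


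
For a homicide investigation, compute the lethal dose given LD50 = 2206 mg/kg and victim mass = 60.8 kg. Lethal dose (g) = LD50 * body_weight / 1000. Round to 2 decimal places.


Lethal dose calculation:
Lethal dose = LD50 * body_weight / 1000
= 2206 * 60.8 / 1000
= 134124.8 / 1000
= 134.12 g

134.12


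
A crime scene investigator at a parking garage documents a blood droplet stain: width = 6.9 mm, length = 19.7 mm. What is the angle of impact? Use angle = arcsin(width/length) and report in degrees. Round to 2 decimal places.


Blood spatter impact angle calculation:
width / length = 6.9 / 19.7 = 0.350254
angle = arcsin(0.350254)
angle = 20.50 degrees

20.50


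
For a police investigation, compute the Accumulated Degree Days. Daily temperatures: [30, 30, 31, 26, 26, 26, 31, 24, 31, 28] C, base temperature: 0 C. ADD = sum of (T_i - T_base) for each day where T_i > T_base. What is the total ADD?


Computing ADD day by day:
Day 1: max(0, 30 - 0) = 30
Day 2: max(0, 30 - 0) = 30
Day 3: max(0, 31 - 0) = 31
Day 4: max(0, 26 - 0) = 26
Day 5: max(0, 26 - 0) = 26
Day 6: max(0, 26 - 0) = 26
Day 7: max(0, 31 - 0) = 31
Day 8: max(0, 24 - 0) = 24
Day 9: max(0, 31 - 0) = 31
Day 10: max(0, 28 - 0) = 28
Total ADD = 283

283


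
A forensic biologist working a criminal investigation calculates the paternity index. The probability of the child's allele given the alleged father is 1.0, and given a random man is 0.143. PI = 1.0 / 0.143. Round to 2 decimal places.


Paternity Index calculation:
PI = P(allele|father) / P(allele|random)
PI = 1.0 / 0.143
PI = 6.99

6.99


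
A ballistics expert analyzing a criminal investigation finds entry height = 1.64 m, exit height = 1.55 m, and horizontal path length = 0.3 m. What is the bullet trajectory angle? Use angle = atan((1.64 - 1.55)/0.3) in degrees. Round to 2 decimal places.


Bullet trajectory angle:
Height difference = 1.64 - 1.55 = 0.09 m
angle = atan(0.09 / 0.3)
angle = atan(0.3)
angle = 16.70 degrees

16.70


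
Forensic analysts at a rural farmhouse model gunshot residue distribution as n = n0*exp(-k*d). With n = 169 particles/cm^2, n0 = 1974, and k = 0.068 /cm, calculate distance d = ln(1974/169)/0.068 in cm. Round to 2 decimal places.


GSR distance calculation:
n0/n = 1974 / 169 = 11.680473
ln(n0/n) = 2.457918
d = 2.457918 / 0.068 = 36.15 cm

36.15


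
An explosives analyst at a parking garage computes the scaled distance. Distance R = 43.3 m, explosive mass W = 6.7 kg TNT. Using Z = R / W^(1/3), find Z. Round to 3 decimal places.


Scaled distance calculation:
W^(1/3) = 6.7^(1/3) = 1.885204
Z = R / W^(1/3) = 43.3 / 1.885204
Z = 22.968 m/kg^(1/3)

22.968


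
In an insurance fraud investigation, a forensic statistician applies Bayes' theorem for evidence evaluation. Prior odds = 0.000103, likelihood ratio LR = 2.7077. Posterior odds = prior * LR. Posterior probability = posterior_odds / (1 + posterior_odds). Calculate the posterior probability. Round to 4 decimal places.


Bayesian evidence evaluation:
Posterior odds = prior_odds * LR = 0.000103 * 2.7077 = 0.0002788931
Posterior probability = posterior_odds / (1 + posterior_odds)
= 0.0002788931 / (1 + 0.0002788931)
= 0.0002788931 / 1.0002788931
= 0.0003

0.0003


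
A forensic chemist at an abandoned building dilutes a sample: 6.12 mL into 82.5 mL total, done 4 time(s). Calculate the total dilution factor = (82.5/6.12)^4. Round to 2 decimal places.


Dilution factor calculation:
Single dilution = V_total / V_sample = 82.5 / 6.12 ≈ 13.480392
Number of dilutions = 4
Total DF = (82.5 / 6.12)^4 (full precision, rounded at the end) = 33022.51

33022.51


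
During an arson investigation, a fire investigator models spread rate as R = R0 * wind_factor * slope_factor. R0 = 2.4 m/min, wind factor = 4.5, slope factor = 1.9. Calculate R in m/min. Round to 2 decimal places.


Fire spread rate calculation:
R = R0 * wind_factor * slope_factor
= 2.4 * 4.5 * 1.9
= 10.8 * 1.9
= 20.52 m/min

20.52


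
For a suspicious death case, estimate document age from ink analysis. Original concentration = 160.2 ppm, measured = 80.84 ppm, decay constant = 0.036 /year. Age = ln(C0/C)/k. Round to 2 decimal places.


Document age estimation:
C0/C = 160.2 / 80.84 = 1.981692
ln(C0/C) = 0.683951
t = 0.683951 / 0.036 = 19.00 years

19.00


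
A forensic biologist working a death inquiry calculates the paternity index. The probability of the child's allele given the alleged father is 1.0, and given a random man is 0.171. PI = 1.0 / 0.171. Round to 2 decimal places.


Paternity Index calculation:
PI = P(allele|father) / P(allele|random)
PI = 1.0 / 0.171
PI = 5.85

5.85


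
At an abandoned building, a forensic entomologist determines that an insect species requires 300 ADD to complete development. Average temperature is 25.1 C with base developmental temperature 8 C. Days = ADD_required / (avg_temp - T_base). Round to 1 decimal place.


Insect development time:
Effective temperature = avg_temp - T_base = 25.1 - 8 = 17.1 C
Days = ADD / effective_temp = 300 / 17.1 = 17.5 days

17.5


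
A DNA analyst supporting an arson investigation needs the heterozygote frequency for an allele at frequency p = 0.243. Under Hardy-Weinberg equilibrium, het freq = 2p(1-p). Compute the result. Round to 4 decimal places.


Hardy-Weinberg heterozygote frequency:
q = 1 - p = 1 - 0.243 = 0.757
2pq = 2 * 0.243 * 0.757 = 0.3679

0.3679


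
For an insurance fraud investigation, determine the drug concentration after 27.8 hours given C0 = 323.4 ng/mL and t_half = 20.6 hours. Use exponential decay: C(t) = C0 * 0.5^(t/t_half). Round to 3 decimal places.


Drug concentration decay:
Number of half-lives = t / t_half = 27.8 / 20.6 = 1.349515
Decay factor = 0.5^1.349515 = 0.39242395
C(t) = 323.4 * 0.39242395 = 126.910 ng/mL

126.910


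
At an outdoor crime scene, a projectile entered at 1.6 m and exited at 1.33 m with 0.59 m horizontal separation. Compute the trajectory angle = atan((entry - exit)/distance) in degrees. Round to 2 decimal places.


Bullet trajectory angle:
Height difference = 1.6 - 1.33 = 0.27 m
angle = atan(0.27 / 0.59)
angle = atan(0.457627)
angle = 24.59 degrees

24.59


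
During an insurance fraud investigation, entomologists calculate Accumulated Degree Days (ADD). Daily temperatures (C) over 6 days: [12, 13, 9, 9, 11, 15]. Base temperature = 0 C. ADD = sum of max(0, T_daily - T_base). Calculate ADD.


Computing ADD day by day:
Day 1: max(0, 12 - 0) = 12
Day 2: max(0, 13 - 0) = 13
Day 3: max(0, 9 - 0) = 9
Day 4: max(0, 9 - 0) = 9
Day 5: max(0, 11 - 0) = 11
Day 6: max(0, 15 - 0) = 15
Total ADD = 69

69


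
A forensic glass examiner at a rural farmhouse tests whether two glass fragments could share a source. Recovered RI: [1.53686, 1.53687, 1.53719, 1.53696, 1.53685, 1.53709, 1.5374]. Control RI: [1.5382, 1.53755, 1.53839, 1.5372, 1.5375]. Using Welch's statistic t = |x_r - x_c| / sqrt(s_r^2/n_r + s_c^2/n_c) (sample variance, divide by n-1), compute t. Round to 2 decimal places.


Welch's t-criterion for glass RI comparison:
Recovered mean = sum / n_r = 10.75922 / 7 = 1.5370314
Control mean = sum / n_c = 7.68884 / 5 = 1.537768
Recovered sample variance s_r^2 = 4.2981e-08
Control sample variance s_c^2 = 2.5387e-07
Welch SE (unpooled) = sqrt(s_r^2/n_r + s_c^2/n_c) = sqrt(6.14014e-09 + 5.0774e-08) = sqrt(5.69141e-08) = 0.000238567
|mean_r - mean_c| = 0.000736571
t = 0.000736571 / 0.000238567 = 3.09

3.09
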